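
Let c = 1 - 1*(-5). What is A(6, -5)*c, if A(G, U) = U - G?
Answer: -66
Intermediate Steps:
c = 6 (c = 1 + 5 = 6)
A(6, -5)*c = (-5 - 1*6)*6 = (-5 - 6)*6 = -11*6 = -66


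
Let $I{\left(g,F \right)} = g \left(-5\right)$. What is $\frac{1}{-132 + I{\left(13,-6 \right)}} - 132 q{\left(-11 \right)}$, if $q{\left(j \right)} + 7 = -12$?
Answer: $\frac{494075}{197} \approx 2508.0$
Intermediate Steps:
$q{\left(j \right)} = -19$ ($q{\left(j \right)} = -7 - 12 = -19$)
$I{\left(g,F \right)} = - 5 g$
$\frac{1}{-132 + I{\left(13,-6 \right)}} - 132 q{\left(-11 \right)} = \frac{1}{-132 - 65} - -2508 = \frac{1}{-132 - 65} + 2508 = \frac{1}{-197} + 2508 = - \frac{1}{197} + 2508 = \frac{494075}{197}$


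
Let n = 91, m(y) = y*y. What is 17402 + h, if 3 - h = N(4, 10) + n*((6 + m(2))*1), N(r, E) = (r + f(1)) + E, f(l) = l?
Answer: 16480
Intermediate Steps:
m(y) = y**2
N(r, E) = 1 + E + r (N(r, E) = (r + 1) + E = (1 + r) + E = 1 + E + r)
h = -922 (h = 3 - ((1 + 10 + 4) + 91*((6 + 2**2)*1)) = 3 - (15 + 91*((6 + 4)*1)) = 3 - (15 + 91*(10*1)) = 3 - (15 + 91*10) = 3 - (15 + 910) = 3 - 1*925 = 3 - 925 = -922)
17402 + h = 17402 - 922 = 16480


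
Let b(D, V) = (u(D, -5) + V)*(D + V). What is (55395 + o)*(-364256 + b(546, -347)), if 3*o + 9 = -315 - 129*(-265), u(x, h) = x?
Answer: -21648644710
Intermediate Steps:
o = 11287 (o = -3 + (-315 - 129*(-265))/3 = -3 + (-315 + 34185)/3 = -3 + (1/3)*33870 = -3 + 11290 = 11287)
b(D, V) = (D + V)**2 (b(D, V) = (D + V)*(D + V) = (D + V)**2)
(55395 + o)*(-364256 + b(546, -347)) = (55395 + 11287)*(-364256 + (546**2 + (-347)**2 + 2*546*(-347))) = 66682*(-364256 + (298116 + 120409 - 378924)) = 66682*(-364256 + 39601) = 66682*(-324655) = -21648644710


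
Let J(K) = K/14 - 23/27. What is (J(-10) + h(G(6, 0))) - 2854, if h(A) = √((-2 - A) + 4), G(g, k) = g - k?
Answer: -539702/189 + 2*I ≈ -2855.6 + 2.0*I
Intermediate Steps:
J(K) = -23/27 + K/14 (J(K) = K*(1/14) - 23*1/27 = K/14 - 23/27 = -23/27 + K/14)
h(A) = √(2 - A)
(J(-10) + h(G(6, 0))) - 2854 = ((-23/27 + (1/14)*(-10)) + √(2 - (6 - 1*0))) - 2854 = ((-23/27 - 5/7) + √(2 - (6 + 0))) - 2854 = (-296/189 + √(2 - 1*6)) - 2854 = (-296/189 + √(2 - 6)) - 2854 = (-296/189 + √(-4)) - 2854 = (-296/189 + 2*I) - 2854 = -539702/189 + 2*I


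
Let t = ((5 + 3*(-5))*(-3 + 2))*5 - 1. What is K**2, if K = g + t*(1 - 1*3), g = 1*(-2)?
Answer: 10000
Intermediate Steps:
g = -2
t = 49 (t = ((5 - 15)*(-1))*5 - 1 = -10*(-1)*5 - 1 = 10*5 - 1 = 50 - 1 = 49)
K = -100 (K = -2 + 49*(1 - 1*3) = -2 + 49*(1 - 3) = -2 + 49*(-2) = -2 - 98 = -100)
K**2 = (-100)**2 = 10000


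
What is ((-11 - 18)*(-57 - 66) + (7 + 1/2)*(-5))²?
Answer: 49829481/4 ≈ 1.2457e+7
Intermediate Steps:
((-11 - 18)*(-57 - 66) + (7 + 1/2)*(-5))² = (-29*(-123) + (7 + ½)*(-5))² = (3567 + (15/2)*(-5))² = (3567 - 75/2)² = (7059/2)² = 49829481/4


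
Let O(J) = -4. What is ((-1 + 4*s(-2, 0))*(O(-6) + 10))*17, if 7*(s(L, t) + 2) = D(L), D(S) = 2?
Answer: -5610/7 ≈ -801.43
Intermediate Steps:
s(L, t) = -12/7 (s(L, t) = -2 + (⅐)*2 = -2 + 2/7 = -12/7)
((-1 + 4*s(-2, 0))*(O(-6) + 10))*17 = ((-1 + 4*(-12/7))*(-4 + 10))*17 = ((-1 - 48/7)*6)*17 = -55/7*6*17 = -330/7*17 = -5610/7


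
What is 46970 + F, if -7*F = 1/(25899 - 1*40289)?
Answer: 4731288101/100730 ≈ 46970.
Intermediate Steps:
F = 1/100730 (F = -1/(7*(25899 - 1*40289)) = -1/(7*(25899 - 40289)) = -1/7/(-14390) = -1/7*(-1/14390) = 1/100730 ≈ 9.9275e-6)
46970 + F = 46970 + 1/100730 = 4731288101/100730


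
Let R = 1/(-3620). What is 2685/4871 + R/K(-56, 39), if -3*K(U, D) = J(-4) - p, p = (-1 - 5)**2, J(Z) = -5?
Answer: 398493087/722953820 ≈ 0.55120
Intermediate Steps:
p = 36 (p = (-6)**2 = 36)
K(U, D) = 41/3 (K(U, D) = -(-5 - 1*36)/3 = -(-5 - 36)/3 = -1/3*(-41) = 41/3)
R = -1/3620 ≈ -0.00027624
2685/4871 + R/K(-56, 39) = 2685/4871 - 1/(3620*41/3) = 2685*(1/4871) - 1/3620*3/41 = 2685/4871 - 3/148420 = 398493087/722953820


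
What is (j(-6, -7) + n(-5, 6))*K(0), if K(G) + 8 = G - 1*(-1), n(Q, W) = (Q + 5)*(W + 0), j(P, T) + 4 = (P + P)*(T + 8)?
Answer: 112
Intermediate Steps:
j(P, T) = -4 + 2*P*(8 + T) (j(P, T) = -4 + (P + P)*(T + 8) = -4 + (2*P)*(8 + T) = -4 + 2*P*(8 + T))
n(Q, W) = W*(5 + Q) (n(Q, W) = (5 + Q)*W = W*(5 + Q))
K(G) = -7 + G (K(G) = -8 + (G - 1*(-1)) = -8 + (G + 1) = -8 + (1 + G) = -7 + G)
(j(-6, -7) + n(-5, 6))*K(0) = ((-4 + 16*(-6) + 2*(-6)*(-7)) + 6*(5 - 5))*(-7 + 0) = ((-4 - 96 + 84) + 6*0)*(-7) = (-16 + 0)*(-7) = -16*(-7) = 112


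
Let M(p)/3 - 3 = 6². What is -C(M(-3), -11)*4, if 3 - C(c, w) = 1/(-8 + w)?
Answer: -232/19 ≈ -12.211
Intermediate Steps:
M(p) = 117 (M(p) = 9 + 3*6² = 9 + 3*36 = 9 + 108 = 117)
C(c, w) = 3 - 1/(-8 + w)
-C(M(-3), -11)*4 = -(-25 + 3*(-11))/(-8 - 11)*4 = -(-25 - 33)/(-19)*4 = -(-1/19*(-58))*4 = -58*4/19 = -1*232/19 = -232/19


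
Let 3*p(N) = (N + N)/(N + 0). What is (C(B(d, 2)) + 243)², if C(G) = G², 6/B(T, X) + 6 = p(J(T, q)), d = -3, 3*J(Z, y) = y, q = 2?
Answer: 244390689/4096 ≈ 59666.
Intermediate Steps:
J(Z, y) = y/3
p(N) = ⅔ (p(N) = ((N + N)/(N + 0))/3 = ((2*N)/N)/3 = (⅓)*2 = ⅔)
B(T, X) = -9/8 (B(T, X) = 6/(-6 + ⅔) = 6/(-16/3) = 6*(-3/16) = -9/8)
(C(B(d, 2)) + 243)² = ((-9/8)² + 243)² = (81/64 + 243)² = (15633/64)² = 244390689/4096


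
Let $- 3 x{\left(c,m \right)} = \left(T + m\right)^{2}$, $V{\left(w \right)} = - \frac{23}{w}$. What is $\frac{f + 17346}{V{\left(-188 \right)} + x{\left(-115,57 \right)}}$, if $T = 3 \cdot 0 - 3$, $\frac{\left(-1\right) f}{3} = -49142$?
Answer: $- \frac{30977136}{182713} \approx -169.54$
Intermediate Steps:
$f = 147426$ ($f = \left(-3\right) \left(-49142\right) = 147426$)
$T = -3$ ($T = 0 - 3 = -3$)
$x{\left(c,m \right)} = - \frac{\left(-3 + m\right)^{2}}{3}$
$\frac{f + 17346}{V{\left(-188 \right)} + x{\left(-115,57 \right)}} = \frac{147426 + 17346}{- \frac{23}{-188} - \frac{\left(-3 + 57\right)^{2}}{3}} = \frac{164772}{\left(-23\right) \left(- \frac{1}{188}\right) - \frac{54^{2}}{3}} = \frac{164772}{\frac{23}{188} - 972} = \frac{164772}{- \frac{182713}{188}} = 164772 \left(- \frac{188}{182713}\right) = - \frac{30977136}{182713}$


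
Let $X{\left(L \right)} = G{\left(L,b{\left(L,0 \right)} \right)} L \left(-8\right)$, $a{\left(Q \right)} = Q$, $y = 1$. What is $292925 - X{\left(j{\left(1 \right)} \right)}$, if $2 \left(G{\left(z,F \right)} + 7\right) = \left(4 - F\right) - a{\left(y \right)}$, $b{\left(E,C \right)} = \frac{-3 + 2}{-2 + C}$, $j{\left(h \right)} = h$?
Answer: $292879$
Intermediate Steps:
$b{\left(E,C \right)} = - \frac{1}{-2 + C}$
$G{\left(z,F \right)} = - \frac{11}{2} - \frac{F}{2}$ ($G{\left(z,F \right)} = -7 + \frac{\left(4 - F\right) - 1}{2} = -7 + \frac{3 - F}{2} = -7 - \left(- \frac{3}{2} + \frac{F}{2}\right) = - \frac{11}{2} - \frac{F}{2}$)
$X{\left(L \right)} = 46 L$ ($X{\left(L \right)} = \left(- \frac{11}{2} - \frac{\left(-1\right) \frac{1}{-2 + 0}}{2}\right) L \left(-8\right) = \left(- \frac{11}{2} - \frac{\left(-1\right) \frac{1}{-2}}{2}\right) L \left(-8\right) = \left(- \frac{11}{2} - \frac{\left(-1\right) \left(- \frac{1}{2}\right)}{2}\right) L \left(-8\right) = \left(- \frac{11}{2} - \frac{1}{4}\right) L \left(-8\right) = - \frac{23 L}{4} \left(-8\right) = 46 L$)
$292925 - X{\left(j{\left(1 \right)} \right)} = 292925 - 46 \cdot 1 = 292925 - 46 = 292879$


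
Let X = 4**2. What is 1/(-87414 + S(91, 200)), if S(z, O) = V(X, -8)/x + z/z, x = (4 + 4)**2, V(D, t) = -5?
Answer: -64/5594437 ≈ -1.1440e-5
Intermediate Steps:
X = 16
x = 64 (x = 8**2 = 64)
S(z, O) = 59/64 (S(z, O) = -5/64 + z/z = -5*1/64 + 1 = -5/64 + 1 = 59/64)
1/(-87414 + S(91, 200)) = 1/(-87414 + 59/64) = 1/(-5594437/64) = -64/5594437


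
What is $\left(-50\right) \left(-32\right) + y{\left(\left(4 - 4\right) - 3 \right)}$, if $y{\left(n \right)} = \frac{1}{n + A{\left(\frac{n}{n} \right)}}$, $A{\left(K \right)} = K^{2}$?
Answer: $\frac{3199}{2} \approx 1599.5$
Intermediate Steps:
$y{\left(n \right)} = \frac{1}{1 + n}$ ($y{\left(n \right)} = \frac{1}{n + \left(\frac{n}{n}\right)^{2}} = \frac{1}{n + 1^{2}} = \frac{1}{n + 1} = \frac{1}{1 + n}$)
$\left(-50\right) \left(-32\right) + y{\left(\left(4 - 4\right) - 3 \right)} = \left(-50\right) \left(-32\right) + \frac{1}{1 + \left(\left(4 - 4\right) - 3\right)} = 1600 + \frac{1}{1 + \left(\left(4 - 4\right) - 3\right)} = 1600 + \frac{1}{1 + \left(0 - 3\right)} = 1600 + \frac{1}{1 - 3} = 1600 + \frac{1}{-2} = 1600 - \frac{1}{2} = \frac{3199}{2}$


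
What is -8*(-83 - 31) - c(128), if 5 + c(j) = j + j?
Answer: 661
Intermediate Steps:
c(j) = -5 + 2*j (c(j) = -5 + (j + j) = -5 + 2*j)
-8*(-83 - 31) - c(128) = -8*(-83 - 31) - (-5 + 2*128) = -8*(-114) - (-5 + 256) = 912 - 1*251 = 912 - 251 = 661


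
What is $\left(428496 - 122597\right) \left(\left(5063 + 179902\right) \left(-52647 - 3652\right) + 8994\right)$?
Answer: $-3185428928656359$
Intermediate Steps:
$\left(428496 - 122597\right) \left(\left(5063 + 179902\right) \left(-52647 - 3652\right) + 8994\right) = 305899 \left(184965 \left(-56299\right) + 8994\right) = 305899 \left(-10413344535 + 8994\right) = 305899 \left(-10413335541\right) = -3185428928656359$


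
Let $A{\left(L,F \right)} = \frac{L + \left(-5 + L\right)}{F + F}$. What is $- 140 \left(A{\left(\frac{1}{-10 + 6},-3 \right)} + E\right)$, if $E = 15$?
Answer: $- \frac{6685}{3} \approx -2228.3$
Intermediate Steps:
$A{\left(L,F \right)} = \frac{-5 + 2 L}{2 F}$
$- 140 \left(A{\left(\frac{1}{-10 + 6},-3 \right)} + E\right) = - 140 \left(\frac{- \frac{5}{2} + \frac{1}{-10 + 6}}{-3} + 15\right) = - 140 \left(- \frac{- \frac{5}{2} + \frac{1}{-4}}{3} + 15\right) = - 140 \left(- \frac{- \frac{5}{2} - \frac{1}{4}}{3} + 15\right) = - 140 \left(\left(- \frac{1}{3}\right) \left(- \frac{11}{4}\right) + 15\right) = - 140 \left(\frac{11}{12} + 15\right) = \left(-140\right) \frac{191}{12} = - \frac{6685}{3}$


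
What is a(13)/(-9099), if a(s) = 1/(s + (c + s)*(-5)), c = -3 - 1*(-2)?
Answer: 1/427653 ≈ 2.3383e-6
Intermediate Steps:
c = -1 (c = -3 + 2 = -1)
a(s) = 1/(5 - 4*s) (a(s) = 1/(s + (-1 + s)*(-5)) = 1/(s + (5 - 5*s)) = 1/(5 - 4*s))
a(13)/(-9099) = -1/(-5 + 4*13)/(-9099) = -1/(-5 + 52)*(-1/9099) = -1/47*(-1/9099) = 1/427653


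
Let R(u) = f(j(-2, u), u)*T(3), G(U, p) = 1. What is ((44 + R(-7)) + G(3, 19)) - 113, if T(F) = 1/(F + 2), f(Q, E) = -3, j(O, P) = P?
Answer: -343/5 ≈ -68.600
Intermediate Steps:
T(F) = 1/(2 + F)
R(u) = -3/5 (R(u) = -3/(2 + 3) = -3/5)
((44 + R(-7)) + G(3, 19)) - 113 = ((44 - 3/5) + 1) - 113 = (217/5 + 1) - 113 = 222/5 - 113 = -343/5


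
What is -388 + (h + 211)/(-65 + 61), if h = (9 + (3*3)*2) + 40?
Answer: -915/2 ≈ -457.50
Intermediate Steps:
h = 67 (h = (9 + 9*2) + 40 = (9 + 18) + 40 = 27 + 40 = 67)
-388 + (h + 211)/(-65 + 61) = -388 + (67 + 211)/(-65 + 61) = -388 + 278/(-4) = -388 + 278*(-¼) = -388 - 139/2 = -915/2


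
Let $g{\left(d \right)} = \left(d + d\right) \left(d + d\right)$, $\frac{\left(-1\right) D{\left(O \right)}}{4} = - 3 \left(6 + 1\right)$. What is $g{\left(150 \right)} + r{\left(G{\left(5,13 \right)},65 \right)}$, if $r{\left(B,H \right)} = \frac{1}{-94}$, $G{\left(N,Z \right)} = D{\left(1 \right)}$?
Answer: $\frac{8459999}{94} \approx 90000.0$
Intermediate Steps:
$D{\left(O \right)} = 84$ ($D{\left(O \right)} = - 4 \left(- 3 \left(6 + 1\right)\right) = - 4 \left(\left(-3\right) 7\right) = \left(-4\right) \left(-21\right) = 84$)
$G{\left(N,Z \right)} = 84$
$r{\left(B,H \right)} = - \frac{1}{94}$
$g{\left(d \right)} = 4 d^{2}$ ($g{\left(d \right)} = 2 d 2 d = 4 d^{2}$)
$g{\left(150 \right)} + r{\left(G{\left(5,13 \right)},65 \right)} = 4 \cdot 150^{2} - \frac{1}{94} = 4 \cdot 22500 - \frac{1}{94} = 90000 - \frac{1}{94} = \frac{8459999}{94}$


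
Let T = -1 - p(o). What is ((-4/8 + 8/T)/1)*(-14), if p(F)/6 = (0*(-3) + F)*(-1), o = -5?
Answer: 329/31 ≈ 10.613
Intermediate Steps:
p(F) = -6*F (p(F) = 6*((0*(-3) + F)*(-1)) = 6*((0 + F)*(-1)) = 6*(F*(-1)) = 6*(-F) = -6*F)
T = -31 (T = -1 - (-6)*(-5) = -1 - 1*30 = -1 - 30 = -31)
((-4/8 + 8/T)/1)*(-14) = ((-4/8 + 8/(-31))/1)*(-14) = (1*(-4*⅛ + 8*(-1/31)))*(-14) = (1*(-½ - 8/31))*(-14) = (1*(-47/62))*(-14) = -47/62*(-14) = 329/31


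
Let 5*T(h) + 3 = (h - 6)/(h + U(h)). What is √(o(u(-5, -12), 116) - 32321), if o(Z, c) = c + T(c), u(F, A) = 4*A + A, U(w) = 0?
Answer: I*√2708475010/290 ≈ 179.46*I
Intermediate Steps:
T(h) = -⅗ + (-6 + h)/(5*h) (T(h) = -⅗ + ((h - 6)/(h + 0))/5 = -⅗ + ((-6 + h)/h)/5 = -⅗ + (-6 + h)/(5*h))
u(F, A) = 5*A
o(Z, c) = c + 2*(-3 - c)/(5*c)
√(o(u(-5, -12), 116) - 32321) = √((-⅖ + 116 - 6/5/116) - 32321) = √((-⅖ + 116 - 6/5*1/116) - 32321) = √((-⅖ + 116 - 3/290) - 32321) = √(33521/290 - 32321) = √(-9339569/290) = I*√2708475010/290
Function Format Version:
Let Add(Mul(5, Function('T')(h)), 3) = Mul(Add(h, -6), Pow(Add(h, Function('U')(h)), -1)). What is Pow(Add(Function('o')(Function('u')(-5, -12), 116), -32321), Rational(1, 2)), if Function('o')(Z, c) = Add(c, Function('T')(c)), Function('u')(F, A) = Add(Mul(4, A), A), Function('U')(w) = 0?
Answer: Mul(Rational(1, 290), I, Pow(2708475010, Rational(1, 2))) ≈ Mul(179.46, I)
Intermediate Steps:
Function('T')(h) = Add(Rational(-3, 5), Mul(Rational(1, 5), Pow(h, -1), Add(-6, h))) (Function('T')(h) = Add(Rational(-3, 5), Mul(Rational(1, 5), Mul(Add(h, -6), Pow(Add(h, 0), -1)))) = Add(Rational(-3, 5), Mul(Rational(1, 5), Mul(Add(-6, h), Pow(h, -1)))) = Add(Rational(-3, 5), Mul(Rational(1, 5), Mul(Pow(h, -1), Add(-6, h)))) = Add(Rational(-3, 5), Mul(Rational(1, 5), Pow(h, -1), Add(-6, h))))
Function('u')(F, A) = Mul(5, A)
Function('o')(Z, c) = Add(c, Mul(Rational(2, 5), Pow(c, -1), Add(-3, Mul(-1, c))))
Pow(Add(Function('o')(Function('u')(-5, -12), 116), -32321), Rational(1, 2)) = Pow(Add(Add(Rational(-2, 5), 116, Mul(Rational(-6, 5), Pow(116, -1))), -32321), Rational(1, 2)) = Pow(Add(Add(Rational(-2, 5), 116, Mul(Rational(-6, 5), Rational(1, 116))), -32321), Rational(1, 2)) = Pow(Add(Add(Rational(-2, 5), 116, Rational(-3, 290)), -32321), Rational(1, 2)) = Pow(Add(Rational(33521, 290), -32321), Rational(1, 2)) = Pow(Rational(-9339569, 290), Rational(1, 2)) = Mul(Rational(1, 290), I, Pow(2708475010, Rational(1, 2)))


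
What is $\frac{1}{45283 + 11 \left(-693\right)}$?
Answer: $\frac{1}{37660} \approx 2.6553 \cdot 10^{-5}$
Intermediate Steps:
$\frac{1}{45283 + 11 \left(-693\right)} = \frac{1}{45283 - 7623} = \frac{1}{37660}$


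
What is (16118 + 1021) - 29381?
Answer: -12242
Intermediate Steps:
(16118 + 1021) - 29381 = 17139 - 29381 = -12242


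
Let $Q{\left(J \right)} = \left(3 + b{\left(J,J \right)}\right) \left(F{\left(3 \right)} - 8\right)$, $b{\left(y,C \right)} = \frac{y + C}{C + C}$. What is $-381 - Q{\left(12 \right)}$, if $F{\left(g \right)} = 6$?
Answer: $-373$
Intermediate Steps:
$b{\left(y,C \right)} = \frac{C + y}{2 C}$
$Q{\left(J \right)} = -8$ ($Q{\left(J \right)} = \left(3 + \frac{J + J}{2 J}\right) \left(6 - 8\right) = \left(3 + \frac{2 J}{2 J}\right) \left(-2\right) = \left(3 + 1\right) \left(-2\right) = 4 \left(-2\right) = -8$)
$-381 - Q{\left(12 \right)} = -381 - -8 = -381 + 8 = -373$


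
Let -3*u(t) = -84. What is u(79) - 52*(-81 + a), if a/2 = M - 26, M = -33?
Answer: 10376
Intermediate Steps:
a = -118 (a = 2*(-33 - 26) = 2*(-59) = -118)
u(t) = 28 (u(t) = -⅓*(-84) = 28)
u(79) - 52*(-81 + a) = 28 - 52*(-81 - 118) = 28 - 52*(-199) = 28 + 10348 = 10376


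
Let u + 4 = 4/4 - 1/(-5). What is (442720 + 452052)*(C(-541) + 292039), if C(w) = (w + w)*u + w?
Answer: 1317675248536/5 ≈ 2.6353e+11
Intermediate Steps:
u = -14/5 (u = -4 + (4/4 - 1/(-5)) = -4 + (4*(1/4) - 1*(-1/5)) = -4 + (1 + 1/5) = -4 + 6/5 = -14/5 ≈ -2.8000)
C(w) = -23*w/5 (C(w) = (w + w)*(-14/5) + w = (2*w)*(-14/5) + w = -28*w/5 + w = -23*w/5)
(442720 + 452052)*(C(-541) + 292039) = (442720 + 452052)*(-23/5*(-541) + 292039) = 894772*(12443/5 + 292039) = 894772*(1472638/5) = 1317675248536/5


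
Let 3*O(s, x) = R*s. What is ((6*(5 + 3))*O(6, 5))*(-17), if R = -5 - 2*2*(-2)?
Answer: -4896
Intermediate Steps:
R = 3 (R = -5 - 4*(-2) = -5 + 8 = 3)
O(s, x) = s (O(s, x) = (3*s)/3 = s)
((6*(5 + 3))*O(6, 5))*(-17) = ((6*(5 + 3))*6)*(-17) = ((6*8)*6)*(-17) = (48*6)*(-17) = 288*(-17) = -4896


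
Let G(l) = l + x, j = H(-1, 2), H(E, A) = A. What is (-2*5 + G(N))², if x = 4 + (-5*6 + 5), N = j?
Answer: 841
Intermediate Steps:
j = 2
N = 2
x = -21 (x = 4 + (-30 + 5) = 4 - 25 = -21)
G(l) = -21 + l (G(l) = l - 21 = -21 + l)
(-2*5 + G(N))² = (-2*5 + (-21 + 2))² = (-10 - 19)² = (-29)² = 841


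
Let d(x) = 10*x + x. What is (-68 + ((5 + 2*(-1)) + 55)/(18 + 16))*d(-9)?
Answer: 111573/17 ≈ 6563.1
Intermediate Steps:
d(x) = 11*x
(-68 + ((5 + 2*(-1)) + 55)/(18 + 16))*d(-9) = (-68 + ((5 + 2*(-1)) + 55)/(18 + 16))*(11*(-9)) = (-68 + ((5 - 2) + 55)/34)*(-99) = (-68 + (3 + 55)*(1/34))*(-99) = (-68 + 58*(1/34))*(-99) = (-68 + 29/17)*(-99) = -1127/17*(-99) = 111573/17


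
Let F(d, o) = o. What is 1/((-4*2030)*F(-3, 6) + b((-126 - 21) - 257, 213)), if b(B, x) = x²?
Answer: -1/3351 ≈ -0.00029842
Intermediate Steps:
1/((-4*2030)*F(-3, 6) + b((-126 - 21) - 257, 213)) = 1/(-4*2030*6 + 213²) = 1/(-8120*6 + 45369) = 1/(-48720 + 45369) = 1/(-3351) = -1/3351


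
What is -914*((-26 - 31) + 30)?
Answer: 24678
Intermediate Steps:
-914*((-26 - 31) + 30) = -914*(-57 + 30) = -914*(-27) = 24678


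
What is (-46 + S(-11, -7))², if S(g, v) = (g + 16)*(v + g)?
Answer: 18496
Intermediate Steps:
S(g, v) = (16 + g)*(g + v)
(-46 + S(-11, -7))² = (-46 + ((-11)² + 16*(-11) + 16*(-7) - 11*(-7)))² = (-46 + (121 - 176 - 112 + 77))² = (-46 - 90)² = (-136)² = 18496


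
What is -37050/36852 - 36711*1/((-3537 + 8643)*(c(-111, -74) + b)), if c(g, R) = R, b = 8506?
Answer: -1198570471/1191154912 ≈ -1.0062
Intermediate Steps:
-37050/36852 - 36711*1/((-3537 + 8643)*(c(-111, -74) + b)) = -37050/36852 - 36711*1/((-3537 + 8643)*(-74 + 8506)) = -37050*1/36852 - 36711/(5106*8432) = -6175/6142 - 36711/43053792 = -6175/6142 - 36711*1/43053792 = -6175/6142 - 12237/14351264 = -1198570471/1191154912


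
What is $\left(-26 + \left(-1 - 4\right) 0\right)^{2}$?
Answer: $676$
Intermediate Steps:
$\left(-26 + \left(-1 - 4\right) 0\right)^{2} = \left(-26 - 0\right)^{2} = \left(-26 + 0\right)^{2} = \left(-26\right)^{2} = 676$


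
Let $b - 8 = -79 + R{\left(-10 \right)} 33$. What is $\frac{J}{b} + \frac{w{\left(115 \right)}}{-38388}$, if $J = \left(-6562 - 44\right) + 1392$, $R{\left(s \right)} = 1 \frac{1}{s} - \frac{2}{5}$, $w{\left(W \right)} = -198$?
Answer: $\frac{9532017}{159950} \approx 59.594$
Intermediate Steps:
$R{\left(s \right)} = - \frac{2}{5} + \frac{1}{s}$ ($R{\left(s \right)} = \frac{1}{s} - \frac{2}{5} = - \frac{2}{5} + \frac{1}{s}$)
$b = - \frac{175}{2}$ ($b = 8 - \left(79 - \left(- \frac{2}{5} + \frac{1}{-10}\right) 33\right) = 8 - \left(79 - \left(- \frac{2}{5} - \frac{1}{10}\right) 33\right) = 8 - \frac{191}{2} = - \frac{175}{2} \approx -87.5$)
$J = -5214$ ($J = \left(-6562 - 44\right) + 1392 = -6606 + 1392 = -5214$)
$\frac{J}{b} + \frac{w{\left(115 \right)}}{-38388} = - \frac{5214}{- \frac{175}{2}} - \frac{198}{-38388} = \left(-5214\right) \left(- \frac{2}{175}\right) - - \frac{33}{6398} = \frac{10428}{175} + \frac{33}{6398} = \frac{9532017}{159950}$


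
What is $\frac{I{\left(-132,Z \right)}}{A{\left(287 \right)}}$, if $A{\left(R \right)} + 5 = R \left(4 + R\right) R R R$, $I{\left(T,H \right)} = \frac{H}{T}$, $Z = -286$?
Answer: $\frac{1}{911230974852} \approx 1.0974 \cdot 10^{-12}$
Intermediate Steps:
$A{\left(R \right)} = -5 + R^{4} \left(4 + R\right)$ ($A{\left(R \right)} = -5 + R \left(4 + R\right) R R R = -5 + R \left(4 + R\right) R^{2} R = -5 + R^{3} \left(4 + R\right) R = -5 + R^{4} \left(4 + R\right)$)
$\frac{I{\left(-132,Z \right)}}{A{\left(287 \right)}} = \frac{\left(-286\right) \frac{1}{-132}}{-5 + 287^{5} + 4 \cdot 287^{4}} = \frac{\left(-286\right) \left(- \frac{1}{132}\right)}{-5 + 1947195170207 + 4 \cdot 6784652161} = \frac{13}{6 \left(-5 + 1947195170207 + 27138608644\right)} = \frac{13}{6 \cdot 1974333778846} = \frac{13}{6} \cdot \frac{1}{1974333778846} = \frac{1}{911230974852}$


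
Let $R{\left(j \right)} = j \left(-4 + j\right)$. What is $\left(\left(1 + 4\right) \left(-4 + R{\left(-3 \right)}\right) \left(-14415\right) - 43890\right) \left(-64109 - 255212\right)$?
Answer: $405271036965$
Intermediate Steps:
$\left(\left(1 + 4\right) \left(-4 + R{\left(-3 \right)}\right) \left(-14415\right) - 43890\right) \left(-64109 - 255212\right) = \left(\left(1 + 4\right) \left(-4 - 3 \left(-4 - 3\right)\right) \left(-14415\right) - 43890\right) \left(-64109 - 255212\right) = \left(5 \left(-4 - -21\right) \left(-14415\right) - 43890\right) \left(-319321\right) = \left(5 \left(-4 + 21\right) \left(-14415\right) - 43890\right) \left(-319321\right) = \left(5 \cdot 17 \left(-14415\right) - 43890\right) \left(-319321\right) = \left(85 \left(-14415\right) - 43890\right) \left(-319321\right) = \left(-1225275 - 43890\right) \left(-319321\right) = \left(-1269165\right) \left(-319321\right) = 405271036965$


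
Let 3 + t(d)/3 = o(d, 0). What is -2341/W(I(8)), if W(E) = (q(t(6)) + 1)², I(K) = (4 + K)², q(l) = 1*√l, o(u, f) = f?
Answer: 4682/25 + 7023*I/50 ≈ 187.28 + 140.46*I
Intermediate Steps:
t(d) = -9 (t(d) = -9 + 3*0 = -9 + 0 = -9)
q(l) = √l
W(E) = (1 + 3*I)² (W(E) = (√(-9) + 1)² = (3*I + 1)² = (1 + 3*I)²)
-2341/W(I(8)) = -2341*(-8 - 6*I)/100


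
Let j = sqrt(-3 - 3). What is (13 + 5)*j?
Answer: 18*I*sqrt(6) ≈ 44.091*I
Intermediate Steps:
j = I*sqrt(6) (j = sqrt(-6) = I*sqrt(6) ≈ 2.4495*I)
(13 + 5)*j = (13 + 5)*(I*sqrt(6)) = 18*(I*sqrt(6)) = 18*I*sqrt(6)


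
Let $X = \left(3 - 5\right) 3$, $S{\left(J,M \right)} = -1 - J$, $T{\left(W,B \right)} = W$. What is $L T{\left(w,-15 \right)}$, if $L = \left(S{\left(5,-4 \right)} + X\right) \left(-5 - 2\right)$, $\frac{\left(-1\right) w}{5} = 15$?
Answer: $-6300$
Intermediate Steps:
$w = -75$ ($w = \left(-5\right) 15 = -75$)
$X = -6$ ($X = \left(-2\right) 3 = -6$)
$L = 84$ ($L = \left(\left(-1 - 5\right) - 6\right) \left(-5 - 2\right) = \left(\left(-1 - 5\right) - 6\right) \left(-7\right) = \left(-6 - 6\right) \left(-7\right) = \left(-12\right) \left(-7\right) = 84$)
$L T{\left(w,-15 \right)} = 84 \left(-75\right) = -6300$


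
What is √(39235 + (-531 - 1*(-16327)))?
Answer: √55031 ≈ 234.59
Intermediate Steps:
√(39235 + (-531 - 1*(-16327))) = √(39235 + (-531 + 16327)) = √(39235 + 15796) = √55031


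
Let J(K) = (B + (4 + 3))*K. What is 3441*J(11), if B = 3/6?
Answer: 567765/2 ≈ 2.8388e+5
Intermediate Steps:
B = 1/2 (B = 3*(1/6) = 1/2 ≈ 0.50000)
J(K) = 15*K/2 (J(K) = (1/2 + (4 + 3))*K = (1/2 + 7)*K = 15*K/2)
3441*J(11) = 3441*((15/2)*11) = 3441*(165/2) = 567765/2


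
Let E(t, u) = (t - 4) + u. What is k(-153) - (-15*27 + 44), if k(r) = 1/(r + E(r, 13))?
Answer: 107216/297 ≈ 361.00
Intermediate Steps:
E(t, u) = -4 + t + u (E(t, u) = (-4 + t) + u = -4 + t + u)
k(r) = 1/(9 + 2*r) (k(r) = 1/(r + (-4 + r + 13)) = 1/(r + (9 + r)) = 1/(9 + 2*r))
k(-153) - (-15*27 + 44) = 1/(9 + 2*(-153)) - (-15*27 + 44) = 1/(9 - 306) - (-405 + 44) = 1/(-297) - 1*(-361) = -1/297 + 361 = 107216/297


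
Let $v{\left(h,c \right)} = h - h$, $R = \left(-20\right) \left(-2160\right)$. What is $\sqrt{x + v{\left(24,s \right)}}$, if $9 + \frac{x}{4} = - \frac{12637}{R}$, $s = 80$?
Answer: $\frac{i \sqrt{1204311}}{180} \approx 6.0967 i$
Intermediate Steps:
$R = 43200$
$v{\left(h,c \right)} = 0$
$x = - \frac{401437}{10800}$ ($x = -36 + 4 \left(- \frac{12637}{43200}\right) = -36 - \frac{12637}{10800} = - \frac{401437}{10800} \approx -37.17$)
$\sqrt{x + v{\left(24,s \right)}} = \sqrt{- \frac{401437}{10800} + 0} = \sqrt{- \frac{401437}{10800}} = \frac{i \sqrt{1204311}}{180}$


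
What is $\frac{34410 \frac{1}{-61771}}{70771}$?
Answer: $- \frac{34410}{4371595441} \approx -7.8713 \cdot 10^{-6}$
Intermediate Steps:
$\frac{34410 \frac{1}{-61771}}{70771} = 34410 \left(- \frac{1}{61771}\right) \frac{1}{70771} = \left(- \frac{34410}{61771}\right) \frac{1}{70771} = - \frac{34410}{4371595441}$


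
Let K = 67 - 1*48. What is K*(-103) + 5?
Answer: -1952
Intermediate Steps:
K = 19 (K = 67 - 48 = 19)
K*(-103) + 5 = 19*(-103) + 5 = -1957 + 5 = -1952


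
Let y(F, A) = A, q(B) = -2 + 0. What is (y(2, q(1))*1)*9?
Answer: -18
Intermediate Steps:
q(B) = -2
(y(2, q(1))*1)*9 = -2*1*9 = -2*9 = -18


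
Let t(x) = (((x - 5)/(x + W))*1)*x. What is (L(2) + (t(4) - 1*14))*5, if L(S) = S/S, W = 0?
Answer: -70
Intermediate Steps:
t(x) = -5 + x (t(x) = (((x - 5)/(x + 0))*1)*x = (((-5 + x)/x)*1)*x = ((-5 + x)/x)*x = -5 + x)
L(S) = 1
(L(2) + (t(4) - 1*14))*5 = (1 + ((-5 + 4) - 1*14))*5 = (1 + (-1 - 14))*5 = (1 - 15)*5 = -14*5 = -70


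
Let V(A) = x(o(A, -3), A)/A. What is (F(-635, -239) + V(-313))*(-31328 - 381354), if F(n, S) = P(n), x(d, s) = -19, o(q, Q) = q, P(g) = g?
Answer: 82014769952/313 ≈ 2.6203e+8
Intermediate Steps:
F(n, S) = n
V(A) = -19/A
(F(-635, -239) + V(-313))*(-31328 - 381354) = (-635 - 19/(-313))*(-31328 - 381354) = (-635 - 19*(-1/313))*(-412682) = (-635 + 19/313)*(-412682) = -198736/313*(-412682) = 82014769952/313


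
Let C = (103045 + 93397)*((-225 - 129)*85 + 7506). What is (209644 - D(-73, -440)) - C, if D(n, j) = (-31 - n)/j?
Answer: 976064269861/220 ≈ 4.4367e+9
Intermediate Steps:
D(n, j) = (-31 - n)/j
C = -4436446128 (C = 196442*(-354*85 + 7506) = 196442*(-30090 + 7506) = 196442*(-22584) = -4436446128)
(209644 - D(-73, -440)) - C = (209644 - (-31 - 1*(-73))/(-440)) - 1*(-4436446128) = (209644 - (-1)*(-31 + 73)/440) + 4436446128 = (209644 - (-1)*42/440) + 4436446128 = (209644 - 1*(-21/220)) + 4436446128 = (209644 + 21/220) + 4436446128 = 46121701/220 + 4436446128 = 976064269861/220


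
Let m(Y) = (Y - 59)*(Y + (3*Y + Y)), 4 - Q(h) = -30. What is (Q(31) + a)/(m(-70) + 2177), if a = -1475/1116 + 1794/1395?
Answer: 189521/264084660 ≈ 0.00071765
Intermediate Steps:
Q(h) = 34 (Q(h) = 4 - 1*(-30) = 4 + 30 = 34)
m(Y) = 5*Y*(-59 + Y) (m(Y) = (-59 + Y)*(Y + 4*Y) = (-59 + Y)*(5*Y) = 5*Y*(-59 + Y))
a = -199/5580 (a = -1475*1/1116 + 1794*(1/1395) = -1475/1116 + 598/465 = -199/5580 ≈ -0.035663)
(Q(31) + a)/(m(-70) + 2177) = (34 - 199/5580)/(5*(-70)*(-59 - 70) + 2177) = 189521/(5580*(5*(-70)*(-129) + 2177)) = 189521/(5580*(45150 + 2177)) = (189521/5580)/47327 = (189521/5580)*(1/47327) = 189521/264084660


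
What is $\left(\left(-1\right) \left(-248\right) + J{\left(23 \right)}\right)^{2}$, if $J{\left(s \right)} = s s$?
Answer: $603729$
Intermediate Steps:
$J{\left(s \right)} = s^{2}$
$\left(\left(-1\right) \left(-248\right) + J{\left(23 \right)}\right)^{2} = \left(\left(-1\right) \left(-248\right) + 23^{2}\right)^{2} = \left(248 + 529\right)^{2} = 777^{2} = 603729$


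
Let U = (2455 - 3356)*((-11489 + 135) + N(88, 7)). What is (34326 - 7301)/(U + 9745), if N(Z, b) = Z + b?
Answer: 27025/10154104 ≈ 0.0026615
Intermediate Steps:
U = 10144359 (U = (2455 - 3356)*((-11489 + 135) + (88 + 7)) = -901*(-11354 + 95) = -901*(-11259) = 10144359)
(34326 - 7301)/(U + 9745) = (34326 - 7301)/(10144359 + 9745) = 27025/10154104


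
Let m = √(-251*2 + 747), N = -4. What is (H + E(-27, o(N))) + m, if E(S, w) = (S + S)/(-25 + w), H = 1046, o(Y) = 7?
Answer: 1049 + 7*√5 ≈ 1064.7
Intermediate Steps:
E(S, w) = 2*S/(-25 + w) (E(S, w) = (2*S)/(-25 + w) = 2*S/(-25 + w))
m = 7*√5 (m = √(-502 + 747) = √245 = 7*√5 ≈ 15.652)
(H + E(-27, o(N))) + m = (1046 + 2*(-27)/(-25 + 7)) + 7*√5 = (1046 + 2*(-27)/(-18)) + 7*√5 = (1046 + 2*(-27)*(-1/18)) + 7*√5 = (1046 + 3) + 7*√5 = 1049 + 7*√5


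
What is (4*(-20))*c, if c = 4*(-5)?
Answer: 1600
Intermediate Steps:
c = -20
(4*(-20))*c = (4*(-20))*(-20) = -80*(-20) = 1600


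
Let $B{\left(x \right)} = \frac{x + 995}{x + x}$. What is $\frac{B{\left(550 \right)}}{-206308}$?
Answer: $- \frac{309}{45387760} \approx -6.808 \cdot 10^{-6}$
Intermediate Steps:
$B{\left(x \right)} = \frac{995 + x}{2 x}$
$\frac{B{\left(550 \right)}}{-206308} = \frac{\frac{1}{2} \cdot \frac{1}{550} \left(995 + 550\right)}{-206308} = \frac{1}{2} \cdot \frac{1}{550} \cdot 1545 \left(- \frac{1}{206308}\right) = \frac{309}{220} \left(- \frac{1}{206308}\right) = - \frac{309}{45387760}$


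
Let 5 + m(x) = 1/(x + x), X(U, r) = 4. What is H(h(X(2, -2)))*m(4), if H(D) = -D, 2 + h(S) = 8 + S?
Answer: 195/4 ≈ 48.750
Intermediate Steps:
m(x) = -5 + 1/(2*x) (m(x) = -5 + 1/(x + x) = -5 + 1/(2*x))
h(S) = 6 + S (h(S) = -2 + (8 + S) = 6 + S)
H(h(X(2, -2)))*m(4) = (-(6 + 4))*(-5 + (1/2)/4) = (-1*10)*(-5 + (1/2)*(1/4)) = -10*(-5 + 1/8) = -10*(-39/8) = 195/4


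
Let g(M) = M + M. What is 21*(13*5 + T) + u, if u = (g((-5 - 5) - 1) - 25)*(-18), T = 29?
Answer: 2820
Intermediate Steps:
g(M) = 2*M
u = 846 (u = (2*((-5 - 5) - 1) - 25)*(-18) = (2*(-10 - 1) - 25)*(-18) = (2*(-11) - 25)*(-18) = (-22 - 25)*(-18) = -47*(-18) = 846)
21*(13*5 + T) + u = 21*(13*5 + 29) + 846 = 21*(65 + 29) + 846 = 21*94 + 846 = 1974 + 846 = 2820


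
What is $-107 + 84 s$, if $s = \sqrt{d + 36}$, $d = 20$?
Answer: $-107 + 168 \sqrt{14} \approx 521.6$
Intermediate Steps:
$s = 2 \sqrt{14}$ ($s = \sqrt{20 + 36} = \sqrt{56} = 2 \sqrt{14} \approx 7.4833$)
$-107 + 84 s = -107 + 84 \cdot 2 \sqrt{14} = -107 + 168 \sqrt{14}$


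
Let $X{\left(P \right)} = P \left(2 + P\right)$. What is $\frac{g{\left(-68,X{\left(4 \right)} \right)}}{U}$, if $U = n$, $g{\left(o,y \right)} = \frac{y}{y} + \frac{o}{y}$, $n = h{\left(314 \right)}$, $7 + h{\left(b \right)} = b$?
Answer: $- \frac{11}{1842} \approx -0.0059718$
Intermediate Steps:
$h{\left(b \right)} = -7 + b$
$n = 307$ ($n = -7 + 314 = 307$)
$g{\left(o,y \right)} = 1 + \frac{o}{y}$
$U = 307$
$\frac{g{\left(-68,X{\left(4 \right)} \right)}}{U} = \frac{\frac{1}{4 \left(2 + 4\right)} \left(-68 + 4 \left(2 + 4\right)\right)}{307} = \frac{-68 + 4 \cdot 6}{4 \cdot 6} \cdot \frac{1}{307} = \frac{-68 + 24}{24} \cdot \frac{1}{307} = \frac{1}{24} \left(-44\right) \frac{1}{307} = \left(- \frac{11}{6}\right) \frac{1}{307} = - \frac{11}{1842}$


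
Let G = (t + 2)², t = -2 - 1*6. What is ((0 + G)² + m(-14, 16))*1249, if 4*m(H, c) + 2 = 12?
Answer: 3243653/2 ≈ 1.6218e+6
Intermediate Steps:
m(H, c) = 5/2 (m(H, c) = -½ + (¼)*12 = -½ + 3 = 5/2)
t = -8 (t = -2 - 6 = -8)
G = 36 (G = (-8 + 2)² = (-6)² = 36)
((0 + G)² + m(-14, 16))*1249 = ((0 + 36)² + 5/2)*1249 = (36² + 5/2)*1249 = (1296 + 5/2)*1249 = (2597/2)*1249 = 3243653/2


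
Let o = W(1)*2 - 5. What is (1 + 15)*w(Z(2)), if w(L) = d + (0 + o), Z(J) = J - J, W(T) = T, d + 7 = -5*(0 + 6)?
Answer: -640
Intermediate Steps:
d = -37 (d = -7 - 5*(0 + 6) = -7 - 5*6 = -7 - 30 = -37)
Z(J) = 0
o = -3 (o = 1*2 - 5 = 2 - 5 = -3)
w(L) = -40 (w(L) = -37 + (0 - 3) = -37 - 3 = -40)
(1 + 15)*w(Z(2)) = (1 + 15)*(-40) = 16*(-40) = -640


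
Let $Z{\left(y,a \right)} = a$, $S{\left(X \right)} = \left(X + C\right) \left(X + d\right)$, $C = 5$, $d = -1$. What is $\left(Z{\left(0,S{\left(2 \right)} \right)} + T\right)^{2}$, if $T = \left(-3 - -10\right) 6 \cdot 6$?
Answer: $67081$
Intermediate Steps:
$S{\left(X \right)} = \left(-1 + X\right) \left(5 + X\right)$ ($S{\left(X \right)} = \left(X + 5\right) \left(X - 1\right) = \left(5 + X\right) \left(-1 + X\right) = \left(-1 + X\right) \left(5 + X\right)$)
$T = 252$ ($T = \left(-3 + 10\right) 6 \cdot 6 = 7 \cdot 6 \cdot 6 = 42 \cdot 6 = 252$)
$\left(Z{\left(0,S{\left(2 \right)} \right)} + T\right)^{2} = \left(\left(-5 + 2^{2} + 4 \cdot 2\right) + 252\right)^{2} = \left(\left(-5 + 4 + 8\right) + 252\right)^{2} = \left(7 + 252\right)^{2} = 259^{2} = 67081$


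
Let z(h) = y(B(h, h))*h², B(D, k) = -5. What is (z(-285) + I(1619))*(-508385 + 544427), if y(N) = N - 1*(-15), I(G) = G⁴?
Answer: 247626049209763182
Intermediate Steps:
y(N) = 15 + N (y(N) = N + 15 = 15 + N)
z(h) = 10*h² (z(h) = (15 - 5)*h² = 10*h²)
(z(-285) + I(1619))*(-508385 + 544427) = (10*(-285)² + 1619⁴)*(-508385 + 544427) = (10*81225 + 6870484987921)*36042 = (812250 + 6870484987921)*36042 = 6870485800171*36042 = 247626049209763182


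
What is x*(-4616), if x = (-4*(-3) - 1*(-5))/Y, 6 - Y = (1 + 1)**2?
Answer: -39236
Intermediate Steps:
Y = 2 (Y = 6 - (1 + 1)**2 = 6 - 1*2**2 = 6 - 1*4 = 6 - 4 = 2)
x = 17/2 (x = (-4*(-3) - 1*(-5))/2 = (12 + 5)*(1/2) = 17*(1/2) = 17/2 ≈ 8.5000)
x*(-4616) = (17/2)*(-4616) = -39236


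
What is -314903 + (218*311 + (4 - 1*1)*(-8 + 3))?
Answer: -247120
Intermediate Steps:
-314903 + (218*311 + (4 - 1*1)*(-8 + 3)) = -314903 + (67798 + (4 - 1)*(-5)) = -314903 + (67798 + 3*(-5)) = -314903 + (67798 - 15) = -314903 + 67783 = -247120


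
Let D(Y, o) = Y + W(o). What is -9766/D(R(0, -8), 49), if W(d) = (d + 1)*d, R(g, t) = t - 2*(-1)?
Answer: -4883/1222 ≈ -3.9959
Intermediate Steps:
R(g, t) = 2 + t (R(g, t) = t + 2 = 2 + t)
W(d) = d*(1 + d) (W(d) = (1 + d)*d = d*(1 + d))
D(Y, o) = Y + o*(1 + o)
-9766/D(R(0, -8), 49) = -9766/((2 - 8) + 49*(1 + 49)) = -9766/(-6 + 49*50) = -9766/(-6 + 2450) = -9766/2444 = -9766*1/2444 = -4883/1222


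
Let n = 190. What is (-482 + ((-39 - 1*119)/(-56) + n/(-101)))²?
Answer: 1850788830969/7997584 ≈ 2.3142e+5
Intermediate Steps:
(-482 + ((-39 - 1*119)/(-56) + n/(-101)))² = (-482 + ((-39 - 1*119)/(-56) + 190/(-101)))² = (-482 + ((-39 - 119)*(-1/56) + 190*(-1/101)))² = (-482 + (-158*(-1/56) - 190/101))² = (-482 + (79/28 - 190/101))² = (-482 + 2659/2828)² = (-1360437/2828)² = 1850788830969/7997584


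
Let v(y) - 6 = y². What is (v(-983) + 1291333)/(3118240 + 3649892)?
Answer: 564407/1692033 ≈ 0.33357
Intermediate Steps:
v(y) = 6 + y²
(v(-983) + 1291333)/(3118240 + 3649892) = ((6 + (-983)²) + 1291333)/(3118240 + 3649892) = ((6 + 966289) + 1291333)/6768132 = (966295 + 1291333)*(1/6768132) = 2257628*(1/6768132) = 564407/1692033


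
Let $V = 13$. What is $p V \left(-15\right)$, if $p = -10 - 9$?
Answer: $3705$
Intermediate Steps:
$p = -19$ ($p = -10 - 9 = -19$)
$p V \left(-15\right) = \left(-19\right) 13 \left(-15\right) = \left(-247\right) \left(-15\right) = 3705$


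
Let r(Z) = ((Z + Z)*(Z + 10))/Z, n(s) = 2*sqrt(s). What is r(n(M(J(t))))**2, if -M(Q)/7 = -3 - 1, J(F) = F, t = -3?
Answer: 848 + 320*sqrt(7) ≈ 1694.6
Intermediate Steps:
M(Q) = 28 (M(Q) = -7*(-3 - 1) = -7*(-4) = 28)
r(Z) = 20 + 2*Z (r(Z) = ((2*Z)*(10 + Z))/Z = (2*Z*(10 + Z))/Z = 20 + 2*Z)
r(n(M(J(t))))**2 = (20 + 2*(2*sqrt(28)))**2 = (20 + 2*(2*(2*sqrt(7))))**2 = (20 + 2*(4*sqrt(7)))**2 = (20 + 8*sqrt(7))**2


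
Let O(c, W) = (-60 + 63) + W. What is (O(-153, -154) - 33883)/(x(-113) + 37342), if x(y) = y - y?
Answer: -17017/18671 ≈ -0.91141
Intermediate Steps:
x(y) = 0
O(c, W) = 3 + W
(O(-153, -154) - 33883)/(x(-113) + 37342) = ((3 - 154) - 33883)/(0 + 37342) = (-151 - 33883)/37342 = -34034*1/37342 = -17017/18671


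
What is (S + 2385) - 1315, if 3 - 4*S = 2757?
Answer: 763/2 ≈ 381.50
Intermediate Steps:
S = -1377/2 (S = 3/4 - 1/4*2757 = 3/4 - 2757/4 = -1377/2 ≈ -688.50)
(S + 2385) - 1315 = (-1377/2 + 2385) - 1315 = 3393/2 - 1315 = 763/2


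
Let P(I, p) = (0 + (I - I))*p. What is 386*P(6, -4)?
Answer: 0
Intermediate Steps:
P(I, p) = 0 (P(I, p) = (0 + 0)*p = 0*p = 0)
386*P(6, -4) = 386*0 = 0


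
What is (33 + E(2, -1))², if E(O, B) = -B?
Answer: 1156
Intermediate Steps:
(33 + E(2, -1))² = (33 - 1*(-1))² = (33 + 1)² = 34² = 1156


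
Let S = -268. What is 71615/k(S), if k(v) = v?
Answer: -71615/268 ≈ -267.22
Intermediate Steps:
71615/k(S) = 71615/(-268) = 71615*(-1/268) = -71615/268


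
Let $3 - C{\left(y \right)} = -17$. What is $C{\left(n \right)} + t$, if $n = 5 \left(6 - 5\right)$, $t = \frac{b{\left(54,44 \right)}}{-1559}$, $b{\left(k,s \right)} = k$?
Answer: $\frac{31126}{1559} \approx 19.965$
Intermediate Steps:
$t = - \frac{54}{1559}$ ($t = \frac{54}{-1559} = 54 \left(- \frac{1}{1559}\right) = - \frac{54}{1559} \approx -0.034638$)
$n = 5$ ($n = 5 \cdot 1 = 5$)
$C{\left(y \right)} = 20$ ($C{\left(y \right)} = 3 - -17 = 3 + 17 = 20$)
$C{\left(n \right)} + t = 20 - \frac{54}{1559} = \frac{31126}{1559}$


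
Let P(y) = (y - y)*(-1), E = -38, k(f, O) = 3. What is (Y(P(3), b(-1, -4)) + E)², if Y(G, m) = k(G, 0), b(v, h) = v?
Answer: 1225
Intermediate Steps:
P(y) = 0 (P(y) = 0*(-1) = 0)
Y(G, m) = 3
(Y(P(3), b(-1, -4)) + E)² = (3 - 38)² = (-35)² = 1225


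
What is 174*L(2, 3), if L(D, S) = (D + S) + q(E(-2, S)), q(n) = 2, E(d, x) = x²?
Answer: 1218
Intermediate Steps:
L(D, S) = 2 + D + S (L(D, S) = (D + S) + 2 = 2 + D + S)
174*L(2, 3) = 174*(2 + 2 + 3) = 174*7 = 1218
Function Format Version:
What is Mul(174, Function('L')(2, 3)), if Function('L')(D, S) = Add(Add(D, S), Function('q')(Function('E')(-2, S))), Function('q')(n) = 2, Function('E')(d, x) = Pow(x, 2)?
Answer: 1218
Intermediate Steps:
Function('L')(D, S) = Add(2, D, S) (Function('L')(D, S) = Add(Add(D, S), 2) = Add(2, D, S))
Mul(174, Function('L')(2, 3)) = Mul(174, Add(2, 2, 3)) = Mul(174, 7) = 1218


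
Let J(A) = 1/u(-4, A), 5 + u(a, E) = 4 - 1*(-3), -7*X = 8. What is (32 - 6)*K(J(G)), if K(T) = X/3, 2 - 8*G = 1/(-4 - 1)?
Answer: -208/21 ≈ -9.9048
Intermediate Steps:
X = -8/7 (X = -1/7*8 = -8/7 ≈ -1.1429)
u(a, E) = 2 (u(a, E) = -5 + (4 - 1*(-3)) = -5 + (4 + 3) = -5 + 7 = 2)
G = 11/40 (G = 1/4 - 1/(8*(-4 - 1)) = 1/4 - 1/8/(-5) = 1/4 - 1/8*(-1/5) = 1/4 + 1/40 = 11/40 ≈ 0.27500)
J(A) = 1/2
K(T) = -8/21 (K(T) = -8/7/3 = -8/7*1/3 = -8/21)
(32 - 6)*K(J(G)) = (32 - 6)*(-8/21) = 26*(-8/21) = -208/21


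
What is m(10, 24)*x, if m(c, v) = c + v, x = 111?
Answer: 3774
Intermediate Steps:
m(10, 24)*x = (10 + 24)*111 = 34*111 = 3774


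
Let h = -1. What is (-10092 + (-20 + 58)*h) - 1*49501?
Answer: -59631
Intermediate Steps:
(-10092 + (-20 + 58)*h) - 1*49501 = (-10092 + (-20 + 58)*(-1)) - 1*49501 = (-10092 + 38*(-1)) - 49501 = (-10092 - 38) - 49501 = -10130 - 49501 = -59631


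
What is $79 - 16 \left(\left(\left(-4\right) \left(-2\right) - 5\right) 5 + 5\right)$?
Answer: $-241$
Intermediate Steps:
$79 - 16 \left(\left(\left(-4\right) \left(-2\right) - 5\right) 5 + 5\right) = 79 - 16 \left(\left(8 - 5\right) 5 + 5\right) = 79 - 16 \left(3 \cdot 5 + 5\right) = 79 - 16 \left(15 + 5\right) = 79 - 320 = -241$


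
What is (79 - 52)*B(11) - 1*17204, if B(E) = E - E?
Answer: -17204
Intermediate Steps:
B(E) = 0
(79 - 52)*B(11) - 1*17204 = (79 - 52)*0 - 1*17204 = 27*0 - 17204 = 0 - 17204 = -17204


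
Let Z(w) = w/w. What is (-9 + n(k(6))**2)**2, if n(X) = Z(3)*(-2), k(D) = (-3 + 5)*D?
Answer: 25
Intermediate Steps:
Z(w) = 1
k(D) = 2*D
n(X) = -2 (n(X) = 1*(-2) = -2)
(-9 + n(k(6))**2)**2 = (-9 + (-2)**2)**2 = (-9 + 4)**2 = (-5)**2 = 25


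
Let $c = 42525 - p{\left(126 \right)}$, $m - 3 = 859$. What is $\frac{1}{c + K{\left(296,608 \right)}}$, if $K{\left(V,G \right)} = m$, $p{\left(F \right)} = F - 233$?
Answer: $\frac{1}{43494} \approx 2.2992 \cdot 10^{-5}$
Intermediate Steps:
$m = 862$ ($m = 3 + 859 = 862$)
$p{\left(F \right)} = -233 + F$ ($p{\left(F \right)} = F - 233 = -233 + F$)
$K{\left(V,G \right)} = 862$
$c = 42632$ ($c = 42525 - \left(-233 + 126\right) = 42525 - -107 = 42525 + 107 = 42632$)
$\frac{1}{c + K{\left(296,608 \right)}} = \frac{1}{42632 + 862} = \frac{1}{43494}$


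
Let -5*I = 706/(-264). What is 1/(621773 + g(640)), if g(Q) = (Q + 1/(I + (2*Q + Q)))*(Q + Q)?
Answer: 1267553/1826510493869 ≈ 6.9398e-7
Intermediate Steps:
I = 353/660 (I = -706/(5*(-264)) = -706*(-1)/(5*264) = -⅕*(-353/132) = 353/660 ≈ 0.53485)
g(Q) = 2*Q*(Q + 1/(353/660 + 3*Q)) (g(Q) = (Q + 1/(353/660 + (2*Q + Q)))*(Q + Q) = (Q + 1/(353/660 + 3*Q))*(2*Q) = 2*Q*(Q + 1/(353/660 + 3*Q)))
1/(621773 + g(640)) = 1/(621773 + 2*640*(660 + 353*640 + 1980*640²)/(353 + 1980*640)) = 1/(621773 + 2*640*(660 + 225920 + 1980*409600)/(353 + 1267200)) = 1/(621773 + 2*640*(660 + 225920 + 811008000)/1267553) = 1/(621773 + 2*640*(1/1267553)*811234580) = 1/(621773 + 1038380262400/1267553) = 1/(1826510493869/1267553) = 1267553/1826510493869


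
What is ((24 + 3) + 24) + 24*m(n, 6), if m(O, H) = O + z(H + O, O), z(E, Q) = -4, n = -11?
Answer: -309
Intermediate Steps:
m(O, H) = -4 + O (m(O, H) = O - 4 = -4 + O)
((24 + 3) + 24) + 24*m(n, 6) = ((24 + 3) + 24) + 24*(-4 - 11) = (27 + 24) + 24*(-15) = 51 - 360 = -309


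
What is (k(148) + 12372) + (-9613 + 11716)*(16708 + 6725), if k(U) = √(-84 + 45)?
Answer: 49291971 + I*√39 ≈ 4.9292e+7 + 6.245*I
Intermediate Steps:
k(U) = I*√39 (k(U) = √(-39) = I*√39)
(k(148) + 12372) + (-9613 + 11716)*(16708 + 6725) = (I*√39 + 12372) + (-9613 + 11716)*(16708 + 6725) = (12372 + I*√39) + 2103*23433 = (12372 + I*√39) + 49279599 = 49291971 + I*√39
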